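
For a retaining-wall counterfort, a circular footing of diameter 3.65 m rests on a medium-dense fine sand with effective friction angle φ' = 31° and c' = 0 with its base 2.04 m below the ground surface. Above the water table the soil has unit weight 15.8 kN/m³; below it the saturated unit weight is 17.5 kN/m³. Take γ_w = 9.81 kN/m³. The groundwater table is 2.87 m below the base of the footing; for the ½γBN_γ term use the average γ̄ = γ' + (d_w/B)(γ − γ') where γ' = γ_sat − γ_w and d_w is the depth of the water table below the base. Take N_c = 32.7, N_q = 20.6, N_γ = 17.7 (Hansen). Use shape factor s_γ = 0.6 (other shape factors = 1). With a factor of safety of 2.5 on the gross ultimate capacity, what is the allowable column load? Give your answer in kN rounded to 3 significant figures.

P_all ≈ 3920 kN

q = γ·D_f = 15.8 × 2.04 = 32.232 kPa.
γ' = 7.69 kN/m³; averaging over the depth B below the base, γ̄ = γ' + (d_w/B)(γ − γ') = 14.067 kN/m³.
q·N_q = 32.232 × 20.6 = 663.98 kPa
0.5·γ·B·N_γ·s_γ = 0.5 × 14.067 × 3.65 × 17.7 × 0.6 = 272.64 kPa
q_ult = 663.98 + 272.64 = 936.62 kPa.
Gross allowable pressure q_all = 936.62 / 2.5 = 374.65 kPa.
Footing area = 10.4635 m², so allowable column load = 374.65 × 10.4635 = 3920.1 kN.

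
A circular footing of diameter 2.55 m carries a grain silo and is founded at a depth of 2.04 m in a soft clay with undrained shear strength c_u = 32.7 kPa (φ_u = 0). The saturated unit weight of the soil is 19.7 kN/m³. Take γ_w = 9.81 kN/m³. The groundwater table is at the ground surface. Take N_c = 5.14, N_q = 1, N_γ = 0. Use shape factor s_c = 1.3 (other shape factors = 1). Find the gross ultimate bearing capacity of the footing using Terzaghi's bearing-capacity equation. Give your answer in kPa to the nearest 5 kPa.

q_ult ≈ 240 kPa

γ' = 19.7 − 9.81 = 9.89 kN/m³ (submerged throughout). q = 9.89 × 2.04 = 20.176 kPa.
c·N_c·s_c = 32.7 × 5.14 × 1.3 = 218.5 kPa
q·N_q = 20.176 × 1 = 20.176 kPa
q_ult = 218.5 + 20.176 = 238.68 kPa.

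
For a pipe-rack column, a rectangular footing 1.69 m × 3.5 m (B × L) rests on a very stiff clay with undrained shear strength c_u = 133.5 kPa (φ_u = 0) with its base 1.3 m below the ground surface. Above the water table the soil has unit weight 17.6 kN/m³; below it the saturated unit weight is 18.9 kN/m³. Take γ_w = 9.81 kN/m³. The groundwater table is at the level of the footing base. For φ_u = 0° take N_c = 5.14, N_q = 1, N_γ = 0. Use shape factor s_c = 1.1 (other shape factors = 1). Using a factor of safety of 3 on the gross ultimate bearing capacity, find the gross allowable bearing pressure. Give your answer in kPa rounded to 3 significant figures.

q_all ≈ 259 kPa

Effective surcharge at the founding depth q = γ·D_f = 17.6 × 1.3 = 22.88 kPa.
q_ult = c·N_c·s_c + q·N_q
     = 133.5 × 5.14 × 1.1 + 22.88 × 1
     = 754.81 + 22.88 = 777.69 kPa.
q_all = 777.69 / 3 = 259.23 kPa.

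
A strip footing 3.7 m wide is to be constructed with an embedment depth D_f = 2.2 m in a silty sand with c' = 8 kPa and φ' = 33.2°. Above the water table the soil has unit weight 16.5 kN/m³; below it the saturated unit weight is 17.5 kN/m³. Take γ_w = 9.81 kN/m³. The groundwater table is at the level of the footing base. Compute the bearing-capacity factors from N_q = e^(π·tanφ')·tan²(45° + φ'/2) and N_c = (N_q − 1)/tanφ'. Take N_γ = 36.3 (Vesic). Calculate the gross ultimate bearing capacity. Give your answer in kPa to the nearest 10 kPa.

tan33.2° = 0.6544, so N_q = e^(π×0.6544)·tan²(61.6°) = 7.813 × 3.421 = 26.72.
N_c = (26.72 − 1)/tan33.2° = 39.31.
Overburden at base level: q = 16.5 × 2.2 = 36.3 kPa.
Below the base the soil is submerged, so the ½γBN_γ term uses γ' = 17.5 − 9.81 = 7.69 kN/m³.
Cohesion term c·N_c = 8 × 39.312 = 314.49 kPa; surcharge term q·N_q = 36.3 × 26.725 = 970.11 kPa; self-weight term 0.5·γ·B·N_γ = 0.5 × 7.69 × 3.7 × 36.3 = 516.42 kPa.
q_ult = 314.49 + 970.11 + 516.42 = 1801 kPa.

q_ult ≈ 1800 kPa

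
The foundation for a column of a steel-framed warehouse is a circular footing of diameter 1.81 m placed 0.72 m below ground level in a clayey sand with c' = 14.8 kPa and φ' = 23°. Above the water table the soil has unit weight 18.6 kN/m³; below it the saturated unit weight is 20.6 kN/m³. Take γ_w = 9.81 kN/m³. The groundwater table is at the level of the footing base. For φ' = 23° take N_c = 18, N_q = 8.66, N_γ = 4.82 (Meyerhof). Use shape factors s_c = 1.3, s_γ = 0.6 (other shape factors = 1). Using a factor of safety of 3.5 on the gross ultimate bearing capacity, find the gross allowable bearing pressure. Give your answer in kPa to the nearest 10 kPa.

Effective surcharge at the founding depth q = γ·D_f = 18.6 × 0.72 = 13.392 kPa.
The water table coincides with the base, so in the self-weight term γ → γ' = 10.79 kN/m³.
q_ult = c·N_c·s_c + q·N_q + 0.5·γ·B·N_γ·s_γ
     = 14.8 × 18 × 1.3 + 13.392 × 8.66 + 0.5 × 10.79 × 1.81 × 4.82 × 0.6
     = 346.32 + 115.97 + 28.24 = 490.53 kPa.
q_all = 490.53 / 3.5 = 140.15 kPa.

q_all ≈ 140 kPa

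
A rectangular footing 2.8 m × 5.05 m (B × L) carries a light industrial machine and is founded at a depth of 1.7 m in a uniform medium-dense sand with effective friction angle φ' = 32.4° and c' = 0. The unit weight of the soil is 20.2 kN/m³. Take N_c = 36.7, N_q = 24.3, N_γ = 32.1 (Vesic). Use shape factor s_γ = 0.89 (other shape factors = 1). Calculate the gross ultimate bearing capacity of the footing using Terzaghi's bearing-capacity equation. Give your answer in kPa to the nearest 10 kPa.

q_ult ≈ 1640 kPa

q = γ·D_f = 20.2 × 1.7 = 34.34 kPa.
q·N_q = 34.34 × 24.3 = 834.46 kPa
0.5·γ·B·N_γ·s_γ = 0.5 × 20.2 × 2.8 × 32.1 × 0.89 = 807.93 kPa
q_ult = 834.46 + 807.93 = 1642.4 kPa.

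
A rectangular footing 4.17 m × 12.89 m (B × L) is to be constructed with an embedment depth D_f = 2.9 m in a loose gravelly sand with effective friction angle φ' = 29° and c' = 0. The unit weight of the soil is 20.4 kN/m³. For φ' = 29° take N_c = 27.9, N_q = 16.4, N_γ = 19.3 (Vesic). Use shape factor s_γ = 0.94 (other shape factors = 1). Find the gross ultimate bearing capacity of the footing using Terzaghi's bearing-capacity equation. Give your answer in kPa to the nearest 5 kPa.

q_ult ≈ 1740 kPa

q = γ·D_f = 20.4 × 2.9 = 59.16 kPa.
q·N_q = 59.16 × 16.4 = 970.22 kPa
0.5·γ·B·N_γ·s_γ = 0.5 × 20.4 × 4.17 × 19.3 × 0.94 = 771.65 kPa
q_ult = 970.22 + 771.65 = 1741.9 kPa.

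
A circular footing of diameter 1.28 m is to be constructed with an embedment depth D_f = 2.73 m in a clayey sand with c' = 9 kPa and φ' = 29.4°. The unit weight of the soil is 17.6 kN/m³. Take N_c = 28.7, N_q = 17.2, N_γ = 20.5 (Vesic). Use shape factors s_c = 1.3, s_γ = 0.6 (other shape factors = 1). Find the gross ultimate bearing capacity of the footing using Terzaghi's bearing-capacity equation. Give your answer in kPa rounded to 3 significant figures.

q_ult ≈ 1300 kPa

Effective surcharge at the founding depth q = γ·D_f = 17.6 × 2.73 = 48.048 kPa.
q_ult = c·N_c·s_c + q·N_q + 0.5·γ·B·N_γ·s_γ
     = 9 × 28.7 × 1.3 + 48.048 × 17.2 + 0.5 × 17.6 × 1.28 × 20.5 × 0.6
     = 335.79 + 826.43 + 138.55 = 1300.8 kPa.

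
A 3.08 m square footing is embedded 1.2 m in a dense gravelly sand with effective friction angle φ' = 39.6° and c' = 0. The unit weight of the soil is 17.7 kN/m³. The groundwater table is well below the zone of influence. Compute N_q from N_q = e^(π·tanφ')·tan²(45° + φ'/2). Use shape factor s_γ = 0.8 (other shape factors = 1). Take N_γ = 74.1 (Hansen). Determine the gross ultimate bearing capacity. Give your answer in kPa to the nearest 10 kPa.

q_ult ≈ 2910 kPa

tan39.6° = 0.8273, so N_q = e^(π×0.8273)·tan²(64.8°) = 13.45 × 4.516 = 60.74.
Effective surcharge at the founding depth q = γ·D_f = 17.7 × 1.2 = 21.24 kPa.
q_ult = q·N_q + 0.5·γ·B·N_γ·s_γ
     = 21.24 × 60.74 + 0.5 × 17.7 × 3.08 × 74.1 × 0.8
     = 1290.1 + 1615.9 = 2906 kPa.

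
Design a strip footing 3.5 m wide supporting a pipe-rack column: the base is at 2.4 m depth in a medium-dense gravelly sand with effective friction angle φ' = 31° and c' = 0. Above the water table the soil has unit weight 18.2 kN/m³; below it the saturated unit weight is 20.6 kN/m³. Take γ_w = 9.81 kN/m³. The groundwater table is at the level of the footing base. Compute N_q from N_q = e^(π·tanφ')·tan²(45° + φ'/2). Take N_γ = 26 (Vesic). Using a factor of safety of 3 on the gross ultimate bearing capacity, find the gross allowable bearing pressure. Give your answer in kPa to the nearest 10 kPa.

N_q = e^(π·tan31°)·tan²(60.5°) = 20.63.
Overburden at base level: q = 18.2 × 2.4 = 43.68 kPa.
Below the base the soil is submerged, so the ½γBN_γ term uses γ' = 20.6 − 9.81 = 10.79 kN/m³.
Surcharge term q·N_q = 43.68 × 20.631 = 901.15 kPa; self-weight term 0.5·γ·B·N_γ = 0.5 × 10.79 × 3.5 × 26 = 490.94 kPa.
q_ult = 901.15 + 490.94 = 1392.1 kPa.
q_all = 1392.1 / 3 = 464.03 kPa.

q_all ≈ 460 kPa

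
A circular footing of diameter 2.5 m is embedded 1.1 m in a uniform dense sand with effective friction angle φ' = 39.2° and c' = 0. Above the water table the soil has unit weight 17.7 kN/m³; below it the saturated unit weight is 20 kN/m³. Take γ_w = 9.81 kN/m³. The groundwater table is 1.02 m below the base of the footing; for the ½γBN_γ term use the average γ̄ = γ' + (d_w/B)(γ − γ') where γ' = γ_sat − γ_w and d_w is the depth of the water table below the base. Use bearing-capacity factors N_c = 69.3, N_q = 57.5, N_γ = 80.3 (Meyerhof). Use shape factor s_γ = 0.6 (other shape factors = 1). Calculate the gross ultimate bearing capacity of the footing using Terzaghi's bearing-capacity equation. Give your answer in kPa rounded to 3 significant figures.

q_ult ≈ 1920 kPa

Effective surcharge at the founding depth q = γ·D_f = 17.7 × 1.1 = 19.47 kPa.
With d_w = 1.02 m < B, γ̄ = 10.19 + (1.02/2.5) × (17.7 − 10.19) = 13.254 kN/m³.
q_ult = q·N_q + 0.5·γ·B·N_γ·s_γ
     = 19.47 × 57.5 + 0.5 × 13.254 × 2.5 × 80.3 × 0.6
     = 1119.5 + 798.23 = 1917.8 kPa.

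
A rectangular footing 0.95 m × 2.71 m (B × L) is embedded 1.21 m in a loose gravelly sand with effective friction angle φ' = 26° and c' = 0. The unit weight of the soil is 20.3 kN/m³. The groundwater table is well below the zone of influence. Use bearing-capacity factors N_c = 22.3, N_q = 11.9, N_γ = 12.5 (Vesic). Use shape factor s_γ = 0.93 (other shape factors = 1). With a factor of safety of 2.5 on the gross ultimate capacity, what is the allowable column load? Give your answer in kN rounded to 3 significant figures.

q = γ·D_f = 20.3 × 1.21 = 24.563 kPa.
q·N_q = 24.563 × 11.9 = 292.3 kPa
0.5·γ·B·N_γ·s_γ = 0.5 × 20.3 × 0.95 × 12.5 × 0.93 = 112.09 kPa
q_ult = 292.3 + 112.09 = 404.39 kPa.
Gross allowable pressure q_all = 404.39 / 2.5 = 161.76 kPa.
Footing area = 2.5745 m², so allowable column load = 161.76 × 2.5745 = 416.44 kN.

P_all ≈ 416 kN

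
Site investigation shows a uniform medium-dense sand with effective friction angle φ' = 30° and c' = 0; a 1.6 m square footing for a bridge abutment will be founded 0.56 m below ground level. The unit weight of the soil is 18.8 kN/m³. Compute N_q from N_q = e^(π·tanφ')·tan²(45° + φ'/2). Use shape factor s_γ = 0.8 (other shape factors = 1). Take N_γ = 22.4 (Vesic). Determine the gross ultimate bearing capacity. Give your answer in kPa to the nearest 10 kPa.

tan30° = 0.5774, so N_q = e^(π×0.5774)·tan²(60°) = 6.134 × 3.0 = 18.4.
Effective surcharge at the founding depth q = γ·D_f = 18.8 × 0.56 = 10.528 kPa.
q_ult = q·N_q + 0.5·γ·B·N_γ·s_γ
     = 10.528 × 18.401 + 0.5 × 18.8 × 1.6 × 22.4 × 0.8
     = 193.73 + 269.52 = 463.24 kPa.

q_ult ≈ 460 kPa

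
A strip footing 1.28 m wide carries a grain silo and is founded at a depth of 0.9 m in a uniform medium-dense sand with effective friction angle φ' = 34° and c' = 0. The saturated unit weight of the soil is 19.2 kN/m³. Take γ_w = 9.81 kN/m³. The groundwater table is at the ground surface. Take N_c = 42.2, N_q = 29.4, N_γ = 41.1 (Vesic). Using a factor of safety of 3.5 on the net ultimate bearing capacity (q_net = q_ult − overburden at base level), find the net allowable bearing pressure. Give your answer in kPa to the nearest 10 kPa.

q_all(net) ≈ 140 kPa

Water table at ground surface, so effective unit weight γ' = 19.2 − 9.81 = 9.39 kN/m³ is used throughout; overburden q = 9.39 × 0.9 = 8.451 kPa; the same γ' applies in the ½γBN_γ term.
Surcharge term q·N_q = 8.451 × 29.4 = 248.46 kPa; self-weight term 0.5·γ·B·N_γ = 0.5 × 9.39 × 1.28 × 41.1 = 246.99 kPa.
q_ult = 248.46 + 246.99 = 495.45 kPa.
q_net = 495.45 − 8.451 = 487 kPa.
q_all(net) = 487 / 3.5 = 139.14 kPa.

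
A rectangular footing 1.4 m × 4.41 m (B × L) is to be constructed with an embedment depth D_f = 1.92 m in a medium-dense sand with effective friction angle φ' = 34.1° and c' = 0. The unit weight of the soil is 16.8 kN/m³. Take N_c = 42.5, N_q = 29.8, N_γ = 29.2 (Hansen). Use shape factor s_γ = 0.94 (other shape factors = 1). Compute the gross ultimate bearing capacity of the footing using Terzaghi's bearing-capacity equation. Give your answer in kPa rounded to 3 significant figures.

Overburden at base level: q = 16.8 × 1.92 = 32.256 kPa.
Surcharge term q·N_q = 32.256 × 29.8 = 961.23 kPa; self-weight term 0.5·γ·B·N_γ·s_γ = 0.5 × 16.8 × 1.4 × 29.2 × 0.94 = 322.79 kPa.
q_ult = 961.23 + 322.79 = 1284 kPa.

q_ult ≈ 1280 kPa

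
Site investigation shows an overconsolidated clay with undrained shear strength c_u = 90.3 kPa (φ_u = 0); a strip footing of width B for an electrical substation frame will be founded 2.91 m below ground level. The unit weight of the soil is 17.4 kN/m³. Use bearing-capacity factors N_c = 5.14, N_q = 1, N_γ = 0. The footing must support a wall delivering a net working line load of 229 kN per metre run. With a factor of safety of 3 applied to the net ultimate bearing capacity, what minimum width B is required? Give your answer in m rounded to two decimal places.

Overburden at base level: q = 17.4 × 2.91 = 50.634 kPa.
Cohesion term c·N_c = 90.3 × 5.14 = 464.14 kPa; surcharge term q·N_q = 50.634 × 1 = 50.634 kPa.
q_ult = 464.14 + 50.634 = 514.78 kPa.
For φ = 0 the ½γBN_γ term vanishes, so q_ult is independent of B. q_net = 514.78 − 50.634 = 464.14 kPa; q_all(net) = 464.14/3 = 154.71 kPa.
Required width B = w / q_all(net) = 229 / 154.71 = 1.48 m.

B = 1.48 m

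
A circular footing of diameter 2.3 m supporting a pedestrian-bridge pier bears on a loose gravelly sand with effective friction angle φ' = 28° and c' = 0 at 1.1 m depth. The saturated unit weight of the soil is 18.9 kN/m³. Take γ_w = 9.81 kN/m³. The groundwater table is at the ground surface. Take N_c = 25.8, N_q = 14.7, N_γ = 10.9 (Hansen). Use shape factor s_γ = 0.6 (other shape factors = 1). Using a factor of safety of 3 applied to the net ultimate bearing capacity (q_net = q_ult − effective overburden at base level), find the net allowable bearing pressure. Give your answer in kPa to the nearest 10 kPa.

γ' = 18.9 − 9.81 = 9.09 kN/m³ (submerged throughout). q = 9.09 × 1.1 = 9.999 kPa; the same γ' applies in the ½γBN_γ term.
q·N_q = 9.999 × 14.7 = 146.99 kPa
0.5·γ·B·N_γ·s_γ = 0.5 × 9.09 × 2.3 × 10.9 × 0.6 = 68.366 kPa
q_ult = 146.99 + 68.366 = 215.35 kPa.
Net ultimate: q_net = 215.35 − 9.999 = 205.35 kPa.
q_all(net) = 205.35 / 3 = 68.451 kPa.

q_all(net) ≈ 70 kPa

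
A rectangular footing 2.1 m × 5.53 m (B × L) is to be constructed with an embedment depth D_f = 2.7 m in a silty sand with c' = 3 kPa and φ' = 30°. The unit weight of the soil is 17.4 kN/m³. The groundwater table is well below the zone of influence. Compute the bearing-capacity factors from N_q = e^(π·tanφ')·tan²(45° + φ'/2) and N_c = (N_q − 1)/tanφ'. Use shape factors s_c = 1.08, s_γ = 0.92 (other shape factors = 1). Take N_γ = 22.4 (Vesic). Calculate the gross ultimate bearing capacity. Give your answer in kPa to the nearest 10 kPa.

tan30° = 0.5774, so N_q = e^(π×0.5774)·tan²(60°) = 6.134 × 3.0 = 18.4.
N_c = (18.4 − 1)/tan30° = 30.14.
Overburden at base level: q = 17.4 × 2.7 = 46.98 kPa.
Cohesion term c·N_c·s_c = 3 × 30.14 × 1.08 = 97.652 kPa; surcharge term q·N_q = 46.98 × 18.401 = 864.48 kPa; self-weight term 0.5·γ·B·N_γ·s_γ = 0.5 × 17.4 × 2.1 × 22.4 × 0.92 = 376.51 kPa.
q_ult = 97.652 + 864.48 + 376.51 = 1338.6 kPa.

q_ult ≈ 1340 kPa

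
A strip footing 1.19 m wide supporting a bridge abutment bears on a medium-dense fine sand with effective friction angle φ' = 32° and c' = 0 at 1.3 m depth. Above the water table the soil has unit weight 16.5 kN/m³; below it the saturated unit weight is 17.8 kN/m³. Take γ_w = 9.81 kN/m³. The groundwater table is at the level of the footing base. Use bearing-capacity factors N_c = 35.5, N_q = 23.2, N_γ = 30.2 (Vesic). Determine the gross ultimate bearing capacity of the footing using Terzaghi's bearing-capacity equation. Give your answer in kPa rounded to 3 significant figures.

Effective surcharge at the founding depth q = γ·D_f = 16.5 × 1.3 = 21.45 kPa.
The water table coincides with the base, so in the self-weight term γ → γ' = 7.99 kN/m³.
q_ult = q·N_q + 0.5·γ·B·N_γ
     = 21.45 × 23.2 + 0.5 × 7.99 × 1.19 × 30.2
     = 497.64 + 143.57 = 641.21 kPa.

q_ult ≈ 641 kPa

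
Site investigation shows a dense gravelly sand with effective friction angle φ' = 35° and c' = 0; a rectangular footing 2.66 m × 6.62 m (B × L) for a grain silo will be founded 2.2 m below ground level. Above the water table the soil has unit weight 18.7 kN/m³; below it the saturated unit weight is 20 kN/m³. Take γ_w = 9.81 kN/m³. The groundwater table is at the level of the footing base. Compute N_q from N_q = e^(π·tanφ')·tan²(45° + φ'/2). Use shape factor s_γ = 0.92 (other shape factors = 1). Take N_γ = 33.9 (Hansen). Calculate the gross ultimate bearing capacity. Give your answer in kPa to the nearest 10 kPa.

tan35° = 0.7002, so N_q = e^(π×0.7002)·tan²(62.5°) = 9.023 × 3.69 = 33.3.
Overburden at base level: q = 18.7 × 2.2 = 41.14 kPa.
Below the base the soil is submerged, so the ½γBN_γ term uses γ' = 20 − 9.81 = 10.19 kN/m³.
Surcharge term q·N_q = 41.14 × 33.296 = 1369.8 kPa; self-weight term 0.5·γ·B·N_γ·s_γ = 0.5 × 10.19 × 2.66 × 33.9 × 0.92 = 422.68 kPa.
q_ult = 1369.8 + 422.68 = 1792.5 kPa.

q_ult ≈ 1790 kPa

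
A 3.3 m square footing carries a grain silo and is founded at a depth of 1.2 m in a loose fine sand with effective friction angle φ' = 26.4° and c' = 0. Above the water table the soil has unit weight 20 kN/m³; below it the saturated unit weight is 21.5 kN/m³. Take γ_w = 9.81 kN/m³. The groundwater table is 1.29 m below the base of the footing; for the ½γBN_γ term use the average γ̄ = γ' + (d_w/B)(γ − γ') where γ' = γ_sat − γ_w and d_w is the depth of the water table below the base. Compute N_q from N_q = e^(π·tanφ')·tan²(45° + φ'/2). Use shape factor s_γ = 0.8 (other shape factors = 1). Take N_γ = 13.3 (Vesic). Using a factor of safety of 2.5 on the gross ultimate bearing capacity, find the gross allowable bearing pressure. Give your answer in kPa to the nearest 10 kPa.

N_q = e^(π·tan26.4°)·tan²(58.2°) = 12.37.
Overburden at base level: q = 20 × 1.2 = 24 kPa.
The water table is 1.29 m below the base (< B = 3.3 m), so the ½γBN_γ term uses γ̄ = γ' + (d_w/B)(γ − γ') = 11.69 + (1.29/3.3)(20 − 11.69) = 14.938 kN/m³.
Surcharge term q·N_q = 24 × 12.373 = 296.94 kPa; self-weight term 0.5·γ·B·N_γ·s_γ = 0.5 × 14.938 × 3.3 × 13.3 × 0.8 = 262.26 kPa.
q_ult = 296.94 + 262.26 = 559.2 kPa.
q_all = 559.2 / 2.5 = 223.68 kPa.

q_all ≈ 220 kPa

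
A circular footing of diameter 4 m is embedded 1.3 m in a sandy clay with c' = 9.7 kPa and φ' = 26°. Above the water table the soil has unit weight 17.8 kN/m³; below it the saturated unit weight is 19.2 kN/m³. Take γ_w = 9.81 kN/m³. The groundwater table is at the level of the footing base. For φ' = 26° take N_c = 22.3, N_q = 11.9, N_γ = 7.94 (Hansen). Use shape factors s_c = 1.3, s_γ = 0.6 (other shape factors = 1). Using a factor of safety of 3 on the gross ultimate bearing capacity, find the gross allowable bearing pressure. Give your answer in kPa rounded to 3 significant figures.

Overburden at base level: q = 17.8 × 1.3 = 23.14 kPa.
Below the base the soil is submerged, so the ½γBN_γ term uses γ' = 19.2 − 9.81 = 9.39 kN/m³.
Cohesion term c·N_c·s_c = 9.7 × 22.3 × 1.3 = 281.2 kPa; surcharge term q·N_q = 23.14 × 11.9 = 275.37 kPa; self-weight term 0.5·γ·B·N_γ·s_γ = 0.5 × 9.39 × 4 × 7.94 × 0.6 = 89.468 kPa.
q_ult = 281.2 + 275.37 + 89.468 = 646.04 kPa.
q_all = 646.04 / 3 = 215.35 kPa.

q_all ≈ 215 kPa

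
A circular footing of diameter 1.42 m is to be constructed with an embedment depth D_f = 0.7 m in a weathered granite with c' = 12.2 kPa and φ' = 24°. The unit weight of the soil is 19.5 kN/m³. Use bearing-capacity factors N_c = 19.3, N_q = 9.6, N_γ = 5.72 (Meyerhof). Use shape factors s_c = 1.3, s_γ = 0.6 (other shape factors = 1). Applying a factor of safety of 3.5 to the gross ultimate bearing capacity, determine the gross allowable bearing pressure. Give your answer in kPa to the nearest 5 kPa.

Effective surcharge at the founding depth q = γ·D_f = 19.5 × 0.7 = 13.65 kPa.
q_ult = c·N_c·s_c + q·N_q + 0.5·γ·B·N_γ·s_γ
     = 12.2 × 19.3 × 1.3 + 13.65 × 9.6 + 0.5 × 19.5 × 1.42 × 5.72 × 0.6
     = 306.1 + 131.04 + 47.516 = 484.65 kPa.
q_all = q_ult / FS = 484.65 / 3.5 = 138.47 kPa.

q_all ≈ 140 kPa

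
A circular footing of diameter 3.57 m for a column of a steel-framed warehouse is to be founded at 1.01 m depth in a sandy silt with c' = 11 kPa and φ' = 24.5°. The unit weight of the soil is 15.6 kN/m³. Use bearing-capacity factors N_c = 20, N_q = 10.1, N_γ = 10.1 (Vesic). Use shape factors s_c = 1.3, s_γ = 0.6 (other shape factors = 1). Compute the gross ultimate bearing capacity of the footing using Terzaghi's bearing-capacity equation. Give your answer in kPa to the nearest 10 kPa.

Effective surcharge at the founding depth q = γ·D_f = 15.6 × 1.01 = 15.756 kPa.
q_ult = c·N_c·s_c + q·N_q + 0.5·γ·B·N_γ·s_γ
     = 11 × 20 × 1.3 + 15.756 × 10.1 + 0.5 × 15.6 × 3.57 × 10.1 × 0.6
     = 286 + 159.14 + 168.75 = 613.88 kPa.

q_ult ≈ 610 kPa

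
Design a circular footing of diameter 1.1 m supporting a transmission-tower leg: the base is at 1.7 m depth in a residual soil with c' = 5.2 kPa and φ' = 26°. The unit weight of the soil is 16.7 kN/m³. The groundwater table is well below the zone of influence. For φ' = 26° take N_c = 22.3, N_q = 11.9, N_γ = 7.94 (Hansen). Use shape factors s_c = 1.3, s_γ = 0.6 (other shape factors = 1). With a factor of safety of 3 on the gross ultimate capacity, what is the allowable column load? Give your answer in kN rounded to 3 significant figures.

P_all ≈ 169 kN

Overburden at base level: q = 16.7 × 1.7 = 28.39 kPa.
Cohesion term c·N_c·s_c = 5.2 × 22.3 × 1.3 = 150.75 kPa; surcharge term q·N_q = 28.39 × 11.9 = 337.84 kPa; self-weight term 0.5·γ·B·N_γ·s_γ = 0.5 × 16.7 × 1.1 × 7.94 × 0.6 = 43.757 kPa.
q_ult = 150.75 + 337.84 + 43.757 = 532.35 kPa.
Gross allowable pressure q_all = 532.35 / 3 = 177.45 kPa.
Footing area = 0.9503 m², so allowable column load = 177.45 × 0.9503 = 168.63 kN.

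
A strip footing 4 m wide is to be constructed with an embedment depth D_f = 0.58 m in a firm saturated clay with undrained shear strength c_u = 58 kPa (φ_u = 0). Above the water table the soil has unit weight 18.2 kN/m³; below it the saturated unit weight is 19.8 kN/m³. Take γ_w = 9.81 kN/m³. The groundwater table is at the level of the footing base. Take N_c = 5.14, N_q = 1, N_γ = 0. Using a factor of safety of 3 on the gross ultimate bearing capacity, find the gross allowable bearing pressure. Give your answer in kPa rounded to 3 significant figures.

Overburden at base level: q = 18.2 × 0.58 = 10.556 kPa.
Cohesion term c·N_c = 58 × 5.14 = 298.12 kPa; surcharge term q·N_q = 10.556 × 1 = 10.556 kPa.
q_ult = 298.12 + 10.556 = 308.68 kPa.
q_all = 308.68 / 3 = 102.89 kPa.

q_all ≈ 103 kPa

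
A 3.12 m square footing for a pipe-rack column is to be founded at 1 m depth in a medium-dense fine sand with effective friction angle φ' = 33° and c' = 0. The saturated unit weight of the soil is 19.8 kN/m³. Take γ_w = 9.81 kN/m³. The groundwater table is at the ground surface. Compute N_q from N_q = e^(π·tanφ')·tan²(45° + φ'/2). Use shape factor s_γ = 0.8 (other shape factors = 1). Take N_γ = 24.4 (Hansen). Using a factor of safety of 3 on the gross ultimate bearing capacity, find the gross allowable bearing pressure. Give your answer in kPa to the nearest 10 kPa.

q_all ≈ 190 kPa

N_q = e^(π·tan33°)·tan²(61.5°) = 26.09.
Water table at ground surface, so effective unit weight γ' = 19.8 − 9.81 = 9.99 kN/m³ is used throughout; overburden q = 9.99 × 1 = 9.99 kPa; the same γ' applies in the ½γBN_γ term.
Surcharge term q·N_q = 9.99 × 26.092 = 260.66 kPa; self-weight term 0.5·γ·B·N_γ·s_γ = 0.5 × 9.99 × 3.12 × 24.4 × 0.8 = 304.21 kPa.
q_ult = 260.66 + 304.21 = 564.87 kPa.
q_all = 564.87 / 3 = 188.29 kPa.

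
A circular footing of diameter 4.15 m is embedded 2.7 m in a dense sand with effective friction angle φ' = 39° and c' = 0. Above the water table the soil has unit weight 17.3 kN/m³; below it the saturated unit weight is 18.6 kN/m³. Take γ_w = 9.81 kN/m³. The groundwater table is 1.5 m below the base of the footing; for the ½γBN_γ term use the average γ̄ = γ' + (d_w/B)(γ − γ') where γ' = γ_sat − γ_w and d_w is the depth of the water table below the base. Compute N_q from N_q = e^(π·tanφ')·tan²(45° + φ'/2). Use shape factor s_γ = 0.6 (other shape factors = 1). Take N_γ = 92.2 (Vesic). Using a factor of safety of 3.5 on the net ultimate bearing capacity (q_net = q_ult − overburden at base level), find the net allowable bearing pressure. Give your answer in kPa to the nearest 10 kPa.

q_all(net) ≈ 1120 kPa

N_q = e^(π·tan39°)·tan²(64.5°) = 55.96.
q = γ·D_f = 17.3 × 2.7 = 46.71 kPa.
γ' = 8.79 kN/m³; averaging over the depth B below the base, γ̄ = γ' + (d_w/B)(γ − γ') = 11.866 kN/m³.
q·N_q = 46.71 × 55.957 = 2613.8 kPa
0.5·γ·B·N_γ·s_γ = 0.5 × 11.866 × 4.15 × 92.2 × 0.6 = 1362.1 kPa
q_ult = 2613.8 + 1362.1 = 3975.8 kPa.
q_net = 3975.8 − 46.71 = 3929.1 kPa.
q_all(net) = 3929.1 / 3.5 = 1122.6 kPa.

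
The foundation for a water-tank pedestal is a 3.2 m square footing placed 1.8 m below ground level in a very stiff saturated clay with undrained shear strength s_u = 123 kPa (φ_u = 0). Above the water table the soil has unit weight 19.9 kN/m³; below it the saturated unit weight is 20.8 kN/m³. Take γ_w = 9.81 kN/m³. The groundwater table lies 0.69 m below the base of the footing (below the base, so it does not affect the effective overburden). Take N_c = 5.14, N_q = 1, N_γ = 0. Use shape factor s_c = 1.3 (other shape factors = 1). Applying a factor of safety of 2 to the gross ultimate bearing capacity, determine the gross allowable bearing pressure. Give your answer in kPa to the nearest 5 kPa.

Effective surcharge at the founding depth q = γ·D_f = 19.9 × 1.8 = 35.82 kPa.
q_ult = c·N_c·s_c + q·N_q
     = 123 × 5.14 × 1.3 + 35.82 × 1
     = 821.89 + 35.82 = 857.71 kPa.
q_all = q_ult / FS = 857.71 / 2 = 428.85 kPa.

q_all ≈ 430 kPa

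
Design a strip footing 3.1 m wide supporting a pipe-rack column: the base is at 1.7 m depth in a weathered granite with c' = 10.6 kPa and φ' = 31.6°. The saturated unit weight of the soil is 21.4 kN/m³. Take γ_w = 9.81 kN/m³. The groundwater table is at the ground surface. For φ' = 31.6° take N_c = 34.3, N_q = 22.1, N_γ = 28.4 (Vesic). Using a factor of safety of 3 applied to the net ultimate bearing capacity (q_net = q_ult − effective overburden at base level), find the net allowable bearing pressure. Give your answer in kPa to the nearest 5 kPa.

q_all(net) ≈ 430 kPa

With the water table at the surface the whole profile is submerged: γ' = 21.4 − 9.81 = 11.59 kN/m³, so q = γ'·D_f = 19.703 kPa; the same γ' applies in the ½γBN_γ term.
q_ult = c·N_c + q·N_q + 0.5·γ·B·N_γ
     = 10.6 × 34.3 + 19.703 × 22.1 + 0.5 × 11.59 × 3.1 × 28.4
     = 363.58 + 435.44 + 510.19 = 1309.2 kPa.
Net ultimate: q_net = 1309.2 − 19.703 = 1289.5 kPa.
q_all(net) = 1289.5 / 3 = 429.84 kPa.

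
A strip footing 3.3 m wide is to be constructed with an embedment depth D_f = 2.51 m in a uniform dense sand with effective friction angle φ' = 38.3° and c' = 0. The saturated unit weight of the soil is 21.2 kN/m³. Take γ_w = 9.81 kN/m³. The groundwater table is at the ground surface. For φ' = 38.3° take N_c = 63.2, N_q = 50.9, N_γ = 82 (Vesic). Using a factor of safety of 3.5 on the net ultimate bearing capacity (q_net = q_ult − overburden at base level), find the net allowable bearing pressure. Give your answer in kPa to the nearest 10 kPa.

q_all(net) ≈ 850 kPa

With the water table at the surface the whole profile is submerged: γ' = 21.2 − 9.81 = 11.39 kN/m³, so q = γ'·D_f = 28.589 kPa; the same γ' applies in the ½γBN_γ term.
q_ult = q·N_q + 0.5·γ·B·N_γ
     = 28.589 × 50.9 + 0.5 × 11.39 × 3.3 × 82
     = 1455.2 + 1541.1 = 2996.2 kPa.
q_net = 2996.2 − 28.589 = 2967.7 kPa.
q_all(net) = 2967.7 / 3.5 = 847.9 kPa.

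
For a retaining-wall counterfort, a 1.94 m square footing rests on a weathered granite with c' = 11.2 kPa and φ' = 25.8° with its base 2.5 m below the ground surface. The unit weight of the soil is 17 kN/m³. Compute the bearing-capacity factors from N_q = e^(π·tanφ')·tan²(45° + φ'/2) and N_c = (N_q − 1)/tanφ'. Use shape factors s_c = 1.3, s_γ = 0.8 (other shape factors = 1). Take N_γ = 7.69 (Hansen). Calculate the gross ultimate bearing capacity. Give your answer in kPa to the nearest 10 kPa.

q_ult ≈ 910 kPa

tan25.8° = 0.4834, so N_q = e^(π×0.4834)·tan²(57.9°) = 4.566 × 2.541 = 11.6.
N_c = (11.6 − 1)/tan25.8° = 21.94.
Overburden at base level: q = 17 × 2.5 = 42.5 kPa.
Cohesion term c·N_c·s_c = 11.2 × 21.936 × 1.3 = 319.39 kPa; surcharge term q·N_q = 42.5 × 11.604 = 493.18 kPa; self-weight term 0.5·γ·B·N_γ·s_γ = 0.5 × 17 × 1.94 × 7.69 × 0.8 = 101.45 kPa.
q_ult = 319.39 + 493.18 + 101.45 = 914.01 kPa.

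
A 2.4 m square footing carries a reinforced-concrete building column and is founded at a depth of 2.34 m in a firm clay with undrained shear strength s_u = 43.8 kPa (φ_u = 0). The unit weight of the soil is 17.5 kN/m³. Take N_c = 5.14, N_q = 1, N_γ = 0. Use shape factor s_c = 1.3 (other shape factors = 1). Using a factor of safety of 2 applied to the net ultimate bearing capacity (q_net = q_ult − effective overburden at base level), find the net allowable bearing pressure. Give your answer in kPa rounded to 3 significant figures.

q_all(net) ≈ 146 kPa

q = γ·D_f = 17.5 × 2.34 = 40.95 kPa.
c·N_c·s_c = 43.8 × 5.14 × 1.3 = 292.67 kPa
q·N_q = 40.95 × 1 = 40.95 kPa
q_ult = 292.67 + 40.95 = 333.62 kPa.
Net ultimate: q_net = 333.62 − 40.95 = 292.67 kPa.
q_all(net) = 292.67 / 2 = 146.34 kPa.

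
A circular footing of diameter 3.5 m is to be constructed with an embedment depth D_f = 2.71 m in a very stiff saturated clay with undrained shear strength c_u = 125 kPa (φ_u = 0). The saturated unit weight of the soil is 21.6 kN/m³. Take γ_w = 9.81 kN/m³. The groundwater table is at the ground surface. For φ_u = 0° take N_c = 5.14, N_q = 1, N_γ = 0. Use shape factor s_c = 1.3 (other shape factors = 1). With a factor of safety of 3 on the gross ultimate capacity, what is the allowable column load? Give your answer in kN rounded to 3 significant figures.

With the water table at the surface the whole profile is submerged: γ' = 21.6 − 9.81 = 11.79 kN/m³, so q = γ'·D_f = 31.951 kPa.
q_ult = c·N_c·s_c + q·N_q
     = 125 × 5.14 × 1.3 + 31.951 × 1
     = 835.25 + 31.951 = 867.2 kPa.
Gross allowable pressure q_all = 867.2 / 3 = 289.07 kPa.
Footing area = 9.6211 m², so allowable column load = 289.07 × 9.6211 = 2781.1 kN.

P_all ≈ 2780 kN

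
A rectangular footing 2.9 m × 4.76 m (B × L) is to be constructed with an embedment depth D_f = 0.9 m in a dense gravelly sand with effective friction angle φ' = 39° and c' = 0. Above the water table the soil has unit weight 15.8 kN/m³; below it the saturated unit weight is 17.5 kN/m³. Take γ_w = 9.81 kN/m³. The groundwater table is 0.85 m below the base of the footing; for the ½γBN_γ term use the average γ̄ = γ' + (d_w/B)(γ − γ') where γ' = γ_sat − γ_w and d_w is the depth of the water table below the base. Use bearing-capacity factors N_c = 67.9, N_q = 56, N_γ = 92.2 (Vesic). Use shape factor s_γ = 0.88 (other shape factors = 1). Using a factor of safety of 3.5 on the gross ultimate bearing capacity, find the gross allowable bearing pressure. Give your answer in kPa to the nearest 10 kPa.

q_all ≈ 570 kPa

q = γ·D_f = 15.8 × 0.9 = 14.22 kPa.
γ' = 7.69 kN/m³; averaging over the depth B below the base, γ̄ = γ' + (d_w/B)(γ − γ') = 10.067 kN/m³.
q·N_q = 14.22 × 56 = 796.32 kPa
0.5·γ·B·N_γ·s_γ = 0.5 × 10.067 × 2.9 × 92.2 × 0.88 = 1184.4 kPa
q_ult = 796.32 + 1184.4 = 1980.7 kPa.
q_all = 1980.7 / 3.5 = 565.91 kPa.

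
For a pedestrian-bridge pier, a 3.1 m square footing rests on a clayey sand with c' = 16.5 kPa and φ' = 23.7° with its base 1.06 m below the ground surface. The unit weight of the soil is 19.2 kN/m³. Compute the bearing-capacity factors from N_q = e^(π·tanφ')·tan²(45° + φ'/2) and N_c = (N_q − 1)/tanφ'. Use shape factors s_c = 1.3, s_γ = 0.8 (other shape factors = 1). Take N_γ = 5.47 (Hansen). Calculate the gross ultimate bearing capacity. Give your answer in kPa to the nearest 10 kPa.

tan23.7° = 0.439, so N_q = e^(π×0.439)·tan²(56.85°) = 3.971 × 2.344 = 9.31.
N_c = (9.31 − 1)/tan23.7° = 18.93.
Overburden at base level: q = 19.2 × 1.06 = 20.352 kPa.
Cohesion term c·N_c·s_c = 16.5 × 18.929 × 1.3 = 406.02 kPa; surcharge term q·N_q = 20.352 × 9.3092 = 189.46 kPa; self-weight term 0.5·γ·B·N_γ·s_γ = 0.5 × 19.2 × 3.1 × 5.47 × 0.8 = 130.23 kPa.
q_ult = 406.02 + 189.46 + 130.23 = 725.71 kPa.

q_ult ≈ 730 kPa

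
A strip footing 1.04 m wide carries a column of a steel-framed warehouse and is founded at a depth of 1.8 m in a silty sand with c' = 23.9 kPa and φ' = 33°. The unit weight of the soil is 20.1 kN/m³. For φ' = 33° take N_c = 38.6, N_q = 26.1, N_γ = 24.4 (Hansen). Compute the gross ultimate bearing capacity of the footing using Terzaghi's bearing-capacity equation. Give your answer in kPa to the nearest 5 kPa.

q_ult ≈ 2120 kPa

Effective surcharge at the founding depth q = γ·D_f = 20.1 × 1.8 = 36.18 kPa.
q_ult = c·N_c + q·N_q + 0.5·γ·B·N_γ
     = 23.9 × 38.6 + 36.18 × 26.1 + 0.5 × 20.1 × 1.04 × 24.4
     = 922.54 + 944.3 + 255.03 = 2121.9 kPa.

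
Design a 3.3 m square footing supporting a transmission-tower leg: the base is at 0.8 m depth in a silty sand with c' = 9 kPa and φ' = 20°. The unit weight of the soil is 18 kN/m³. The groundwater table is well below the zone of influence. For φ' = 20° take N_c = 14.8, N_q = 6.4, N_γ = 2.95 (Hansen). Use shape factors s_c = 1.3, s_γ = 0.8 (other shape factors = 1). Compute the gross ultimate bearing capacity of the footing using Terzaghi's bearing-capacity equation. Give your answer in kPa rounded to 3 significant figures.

q_ult ≈ 335 kPa

Effective surcharge at the founding depth q = γ·D_f = 18 × 0.8 = 14.4 kPa.
q_ult = c·N_c·s_c + q·N_q + 0.5·γ·B·N_γ·s_γ
     = 9 × 14.8 × 1.3 + 14.4 × 6.4 + 0.5 × 18 × 3.3 × 2.95 × 0.8
     = 173.16 + 92.16 + 70.092 = 335.41 kPa.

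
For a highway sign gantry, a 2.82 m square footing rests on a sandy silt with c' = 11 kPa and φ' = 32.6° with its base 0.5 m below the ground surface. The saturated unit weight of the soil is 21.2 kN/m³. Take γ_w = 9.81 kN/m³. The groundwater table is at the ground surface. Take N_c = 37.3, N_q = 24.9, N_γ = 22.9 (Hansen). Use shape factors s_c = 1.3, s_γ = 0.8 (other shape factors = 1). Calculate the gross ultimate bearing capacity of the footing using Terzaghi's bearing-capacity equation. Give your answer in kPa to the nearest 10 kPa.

With the water table at the surface the whole profile is submerged: γ' = 21.2 − 9.81 = 11.39 kN/m³, so q = γ'·D_f = 5.695 kPa; the same γ' applies in the ½γBN_γ term.
q_ult = c·N_c·s_c + q·N_q + 0.5·γ·B·N_γ·s_γ
     = 11 × 37.3 × 1.3 + 5.695 × 24.9 + 0.5 × 11.39 × 2.82 × 22.9 × 0.8
     = 533.39 + 141.81 + 294.22 = 969.41 kPa.

q_ult ≈ 970 kPa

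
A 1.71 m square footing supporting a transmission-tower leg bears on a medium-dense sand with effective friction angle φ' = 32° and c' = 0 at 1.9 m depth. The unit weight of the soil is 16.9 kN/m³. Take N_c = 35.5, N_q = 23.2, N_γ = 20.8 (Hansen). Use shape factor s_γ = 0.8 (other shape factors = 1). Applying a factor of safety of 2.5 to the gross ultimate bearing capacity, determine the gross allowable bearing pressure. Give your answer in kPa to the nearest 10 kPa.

Overburden at base level: q = 16.9 × 1.9 = 32.11 kPa.
Surcharge term q·N_q = 32.11 × 23.2 = 744.95 kPa; self-weight term 0.5·γ·B·N_γ·s_γ = 0.5 × 16.9 × 1.71 × 20.8 × 0.8 = 240.44 kPa.
q_ult = 744.95 + 240.44 = 985.39 kPa.
q_all = q_ult / FS = 985.39 / 2.5 = 394.16 kPa.

q_all ≈ 390 kPa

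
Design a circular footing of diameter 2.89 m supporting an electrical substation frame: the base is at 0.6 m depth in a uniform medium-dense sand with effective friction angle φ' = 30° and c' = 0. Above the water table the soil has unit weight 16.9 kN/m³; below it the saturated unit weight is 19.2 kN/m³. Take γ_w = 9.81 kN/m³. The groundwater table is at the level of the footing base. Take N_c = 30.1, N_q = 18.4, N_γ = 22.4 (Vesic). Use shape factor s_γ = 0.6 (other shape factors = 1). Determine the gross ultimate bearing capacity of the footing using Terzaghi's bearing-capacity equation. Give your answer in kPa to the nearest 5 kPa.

q_ult ≈ 370 kPa

Effective surcharge at the founding depth q = γ·D_f = 16.9 × 0.6 = 10.14 kPa.
The water table coincides with the base, so in the self-weight term γ → γ' = 9.39 kN/m³.
q_ult = q·N_q + 0.5·γ·B·N_γ·s_γ
     = 10.14 × 18.4 + 0.5 × 9.39 × 2.89 × 22.4 × 0.6
     = 186.58 + 182.36 = 368.94 kPa.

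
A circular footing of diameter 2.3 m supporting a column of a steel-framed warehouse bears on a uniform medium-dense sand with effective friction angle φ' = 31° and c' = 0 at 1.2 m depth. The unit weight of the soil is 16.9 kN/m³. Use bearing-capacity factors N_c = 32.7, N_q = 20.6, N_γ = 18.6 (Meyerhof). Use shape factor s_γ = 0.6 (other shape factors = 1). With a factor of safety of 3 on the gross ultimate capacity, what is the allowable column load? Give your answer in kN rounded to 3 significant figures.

q = γ·D_f = 16.9 × 1.2 = 20.28 kPa.
q·N_q = 20.28 × 20.6 = 417.77 kPa
0.5·γ·B·N_γ·s_γ = 0.5 × 16.9 × 2.3 × 18.6 × 0.6 = 216.89 kPa
q_ult = 417.77 + 216.89 = 634.66 kPa.
Gross allowable pressure q_all = 634.66 / 3 = 211.55 kPa.
Footing area = 4.1548 m², so allowable column load = 211.55 × 4.1548 = 878.97 kN.

P_all ≈ 879 kN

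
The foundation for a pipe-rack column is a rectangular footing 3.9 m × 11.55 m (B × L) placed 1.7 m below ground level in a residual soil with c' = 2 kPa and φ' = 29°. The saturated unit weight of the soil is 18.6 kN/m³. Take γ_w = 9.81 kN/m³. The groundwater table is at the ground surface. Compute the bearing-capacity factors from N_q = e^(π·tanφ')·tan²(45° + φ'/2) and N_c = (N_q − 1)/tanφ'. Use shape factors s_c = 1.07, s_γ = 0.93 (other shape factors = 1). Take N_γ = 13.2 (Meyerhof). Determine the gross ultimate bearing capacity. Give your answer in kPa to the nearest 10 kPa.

tan29° = 0.5543, so N_q = e^(π×0.5543)·tan²(59.5°) = 5.705 × 2.882 = 16.44.
N_c = (16.44 − 1)/tan29° = 27.86.
γ' = 18.6 − 9.81 = 8.79 kN/m³ (submerged throughout). q = 8.79 × 1.7 = 14.943 kPa; the same γ' applies in the ½γBN_γ term.
c·N_c·s_c = 2 × 27.86 × 1.07 = 59.621 kPa
q·N_q = 14.943 × 16.443 = 245.71 kPa
0.5·γ·B·N_γ·s_γ = 0.5 × 8.79 × 3.9 × 13.2 × 0.93 = 210.42 kPa
q_ult = 59.621 + 245.71 + 210.42 = 515.75 kPa.

q_ult ≈ 520 kPa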